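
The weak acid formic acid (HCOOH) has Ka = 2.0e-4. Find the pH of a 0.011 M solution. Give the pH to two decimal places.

HCOOH ⇌ HCOO- + H+
Let x = [H+] at equilibrium. Ka = x²/(0.011 − x).
Here C₀/Ka ≈ 55, so the small-x approximation fails. Use the quadratic:
x = (−Ka + √(Ka² + 4·Ka·C₀))/2 = 1.39 × 10^-3 M
pH = −log[H+] = −log(1.39 × 10^-3) = 2.86

pH = 2.86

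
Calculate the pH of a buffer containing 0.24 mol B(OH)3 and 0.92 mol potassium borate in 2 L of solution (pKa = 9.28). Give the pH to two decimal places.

pH = 9.86

Henderson–Hasselbalch: pH = pKa + log([B(OH)4-]/[B(OH)3]) = 9.28 + log(0.92/0.24)
pH = 9.28 + (+0.584) = 9.86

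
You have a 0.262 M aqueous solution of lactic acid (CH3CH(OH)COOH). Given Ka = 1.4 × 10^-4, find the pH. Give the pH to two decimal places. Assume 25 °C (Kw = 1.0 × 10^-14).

CH3CH(OH)COOH ⇌ CH3CH(OH)COO- + H+
From the ICE table, Ka = x²/(0.262 − x) = 1.4 × 10^-4.
Neglecting x in the denominator: x = √(1.4 × 10^-4 × 0.262) = 6.06 × 10^-3 M
pH = −log(6.06 × 10^-3) = 2.22

pH = 2.22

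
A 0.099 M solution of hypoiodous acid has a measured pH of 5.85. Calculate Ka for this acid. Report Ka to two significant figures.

Ka = 2.0 × 10^-11

[H+] = 10^(-5.85) = 1.41 × 10^-6 M
At equilibrium [HA] = 0.099 − 1.41 × 10^-6 = 9.90 × 10^-2 M
Ka = [H+][A-]/[HA] = (1.41 × 10^-6)² / 9.90 × 10^-2 = 2.0 × 10^-11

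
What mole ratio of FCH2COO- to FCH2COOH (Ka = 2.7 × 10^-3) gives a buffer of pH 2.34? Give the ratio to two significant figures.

pKa = -log(2.7 × 10^-3) = 2.569
pH = pKa + log(r) ⇒ log(r) = 2.34 − 2.569 = -0.229
r = [FCH2COO-]/[FCH2COOH] = 10^(-0.229) = 0.59

ratio = 0.59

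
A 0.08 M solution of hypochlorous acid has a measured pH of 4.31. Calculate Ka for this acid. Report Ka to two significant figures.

Ka = 3.0 × 10^-8

[H+] = 10^(-4.31) = 4.90 × 10^-5 M
At equilibrium [HA] = 0.08 − 4.90 × 10^-5 = 8.00 × 10^-2 M
Ka = [H+][A-]/[HA] = (4.90 × 10^-5)² / 8.00 × 10^-2 = 3.0 × 10^-8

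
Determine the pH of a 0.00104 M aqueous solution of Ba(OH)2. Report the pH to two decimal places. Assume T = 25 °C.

Ba(OH)2 is a strong base (each formula unit releases 2 OH-); [OH-] = 0.00208 M.
pOH = -log(0.00208) = 2.68
pH = 14.00 - 2.68 = 11.32

pH = 11.32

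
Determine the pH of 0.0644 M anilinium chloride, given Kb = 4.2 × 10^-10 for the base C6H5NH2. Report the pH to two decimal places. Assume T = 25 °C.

pH = 2.91

C6H5NH3+ is the conjugate acid of the weak base C6H5NH2.
Ka = Kw/Kb = 1.0×10^-14 / 4.2 × 10^-10 = 2.38 × 10^-5
Let x = [H+] at equilibrium. Ka = x²/(0.0644 − x).
Since Ka ≪ C₀, x ≈ √(Ka·C₀) = 1.24 × 10^-3 M.
Check: 1.9% ionized — well under 5%, approximation valid.
pH = −log[H+] = −log(1.24 × 10^-3) = 2.91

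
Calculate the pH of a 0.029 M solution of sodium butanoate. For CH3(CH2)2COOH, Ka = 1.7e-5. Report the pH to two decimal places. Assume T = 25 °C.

CH3(CH2)2COO- is the conjugate base of the weak acid CH3(CH2)2COOH.
Kb = Kw/Ka = 1.0×10^-14 / 1.7 × 10^-5 = 5.88 × 10^-10
From the ICE table, Kb = [OH-]²/(0.029 − [OH-]) = 5.88 × 10^-10.
Assume [OH-] ≪ 0.029: [OH-] ≈ √(5.88 × 10^-10 × 0.029) = 4.13 × 10^-6 M
Check: 0.014% ionized — well under 5%, approximation valid.
pOH = 5.38, so pH = 14.00 − pOH = 8.62

pH = 8.62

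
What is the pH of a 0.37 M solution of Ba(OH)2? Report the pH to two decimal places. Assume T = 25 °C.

pH = 13.87

Ba(OH)2 is a strong base (each formula unit releases 2 OH-); [OH-] = 0.74 M.
pOH = -log(0.74) = 0.13
pH = 14.00 - 0.13 = 13.87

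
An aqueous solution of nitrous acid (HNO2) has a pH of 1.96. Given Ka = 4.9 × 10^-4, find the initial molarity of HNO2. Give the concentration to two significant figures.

[H+] = 10^(-1.96) = 1.10 × 10^-2 M = x
Ka = x²/(C₀ − x) ⇒ C₀ = x + x²/Ka
C₀ = 1.10 × 10^-2 + (1.10 × 10^-2)²/(4.9 × 10^-4) = 2.58 × 10^-1 M

C₀ = 2.6 × 10^-1 M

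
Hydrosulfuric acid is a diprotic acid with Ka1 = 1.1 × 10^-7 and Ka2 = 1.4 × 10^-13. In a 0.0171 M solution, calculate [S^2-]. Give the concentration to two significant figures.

1.4 × 10^-13 M

First ionization gives [H+] ≈ [HS-] = 4.34 × 10^-5 M.
Second step: Ka2 = [H+][S^2-]/[HS-] ≈ [S^2-] (since [H+] ≈ [HS-]).
So [S^2-] ≈ Ka2.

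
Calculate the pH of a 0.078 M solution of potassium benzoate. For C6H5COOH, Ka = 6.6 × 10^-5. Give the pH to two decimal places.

C6H5COO- is the conjugate base of the weak acid C6H5COOH.
Kb = Kw/Ka = 1.0×10^-14 / 6.6 × 10^-5 = 1.52 × 10^-10
Kb = x²/(0.078 − x) = 1.52 × 10^-10
Since Kb ≪ C₀, x ≈ √(Kb·C₀) = 3.44 × 10^-6 M.
(x/C₀ = 0.0044% < 5%, so the approximation holds.)
pOH = −log(3.44 × 10^-6) = 5.46; pH = 14.00 − 5.46 = 8.54

pH = 8.54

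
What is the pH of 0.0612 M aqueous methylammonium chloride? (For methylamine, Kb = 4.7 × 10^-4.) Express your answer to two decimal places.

CH3NH3+ is the conjugate acid of the weak base CH3NH2.
Ka = Kw/Kb = 1.0×10^-14 / 4.7 × 10^-4 = 2.13 × 10^-11
From the ICE table, Ka = x²/(0.0612 − x) = 2.13 × 10^-11.
Neglecting x in the denominator: x = √(2.13 × 10^-11 × 0.0612) = 1.14 × 10^-6 M
Check: 0.0019% ionized — well under 5%, approximation valid.
pH = −log[H+] = −log(1.14 × 10^-6) = 5.94

pH = 5.94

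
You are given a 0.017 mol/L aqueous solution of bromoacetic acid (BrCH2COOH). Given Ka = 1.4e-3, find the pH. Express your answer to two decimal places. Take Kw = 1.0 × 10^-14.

pH = 2.37

BrCH2COOH ⇌ BrCH2COO- + H+
Ka = x²/(0.017 − x) = 1.4 × 10^-3
The 5% rule fails; solving x² + Ka·x − Ka·C₀ = 0 exactly:
x = (−Ka + √(Ka² + 4·Ka·C₀))/2 = 4.23 × 10^-3 M
pH = −log(4.23 × 10^-3) = 2.37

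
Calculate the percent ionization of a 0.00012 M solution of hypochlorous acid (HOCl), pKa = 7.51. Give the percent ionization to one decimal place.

HOCl ⇌ OCl- + H+; let x = [H+] at equilibrium.
Ka = 10^(−7.51) = 3.09 × 10^-8
x ≈ √(Ka·C₀) = √(3.09 × 10^-8 × 0.00012) = 1.93 × 10^-6 M
% ionization = x/C₀ × 100% = 1.93 × 10^-6/0.00012 × 100% = 1.6%

1.6%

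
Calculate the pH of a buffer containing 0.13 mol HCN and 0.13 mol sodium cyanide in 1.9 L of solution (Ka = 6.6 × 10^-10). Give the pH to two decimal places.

pH = 9.18

pKa = −log(6.6 × 10^-10) = 9.180
Henderson–Hasselbalch: pH = pKa + log([CN-]/[HCN]) = 9.180 + log(0.13/0.13)
pH = 9.180 + (+0.000) = 9.18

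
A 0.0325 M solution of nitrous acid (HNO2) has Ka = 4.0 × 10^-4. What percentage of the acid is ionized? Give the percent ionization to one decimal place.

10.5%

HNO2 ⇌ NO2- + H+; let x = [H+] at equilibrium.
Solve x² + 0.0004x − 1.3e-05 = 0 → x = 3.41 × 10^-3 M
% ionization = x/C₀ × 100% = 3.41 × 10^-3/0.0325 × 100% = 10.5%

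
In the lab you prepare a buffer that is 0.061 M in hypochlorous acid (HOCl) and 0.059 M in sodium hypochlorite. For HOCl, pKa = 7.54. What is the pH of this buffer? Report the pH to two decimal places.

pH = pKa + log([A⁻]/[HA]) = 7.54 + log(0.059/0.061)
pH = 7.54 + (-0.014) = 7.53

pH = 7.53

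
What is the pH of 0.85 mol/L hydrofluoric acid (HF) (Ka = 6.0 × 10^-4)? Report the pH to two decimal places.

HF ⇌ F- + H+
From the ICE table, Ka = [H+]²/(0.85 − [H+]) = 6.0 × 10^-4.
Since Ka ≪ C₀, [H+] ≈ √(Ka·C₀) = 2.26 × 10^-2 M.
pH = −log[H+] = −log(2.26 × 10^-2) = 1.65

pH = 1.65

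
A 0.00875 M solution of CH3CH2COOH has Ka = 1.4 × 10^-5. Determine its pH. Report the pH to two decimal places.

pH = 3.46

CH3CH2COOH ⇌ CH3CH2COO- + H+
Let x = [H+] at equilibrium. Ka = x²/(0.00875 − x).
Neglecting x in the denominator: x = √(1.4 × 10^-5 × 0.00875) = 3.50 × 10^-4 M
pH = −log[H+] = −log(3.50 × 10^-4) = 3.46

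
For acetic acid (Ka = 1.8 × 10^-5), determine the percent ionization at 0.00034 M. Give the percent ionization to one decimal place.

CH3COOH ⇌ CH3COO- + H+; let x = [H+] at equilibrium.
Ka = x²/(C₀ − x); solving the quadratic gives x = 6.97 × 10^-5 M.
Fraction ionized = 6.97 × 10^-5 / 0.00034 = 0.2050 → 20.5%

20.5%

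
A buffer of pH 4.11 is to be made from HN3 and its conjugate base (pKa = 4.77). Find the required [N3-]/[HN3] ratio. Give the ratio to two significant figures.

ratio = 0.22

pH = pKa + log(r) ⇒ log(r) = 4.11 − 4.77 = -0.66
r = [N3-]/[HN3] = 10^(-0.66) = 0.219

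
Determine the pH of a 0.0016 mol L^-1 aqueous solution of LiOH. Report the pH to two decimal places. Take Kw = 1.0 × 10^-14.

LiOH is a strong base; [OH-] = 0.0016 M.
pOH = -log(0.0016) = 2.80
pH = 14.00 - 2.80 = 11.20

pH = 11.20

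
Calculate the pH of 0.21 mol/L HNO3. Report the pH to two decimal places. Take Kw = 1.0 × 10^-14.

HNO3 is a strong acid and dissociates completely, so [H+] = 0.21 M.
pH = -log(0.21) = 0.68

pH = 0.68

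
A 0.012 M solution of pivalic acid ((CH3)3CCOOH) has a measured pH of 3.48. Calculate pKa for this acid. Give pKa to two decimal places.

pKa = 5.03

[H+] = 10^(-3.48) = 3.31 × 10^-4 M
At equilibrium [HA] = 0.012 − 3.31 × 10^-4 = 1.17 × 10^-2 M
Ka = [H+][A-]/[HA] = (3.31 × 10^-4)² / 1.17 × 10^-2 = 9.36 × 10^-6
pKa = -log(9.36 × 10^-6) = 5.03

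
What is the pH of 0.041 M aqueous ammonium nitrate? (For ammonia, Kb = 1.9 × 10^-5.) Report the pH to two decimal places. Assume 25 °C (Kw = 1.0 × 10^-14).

NH4+ is the conjugate acid of the weak base NH3.
Ka = Kw/Kb = 1.0×10^-14 / 1.9 × 10^-5 = 5.26 × 10^-10
From the ICE table, Ka = [H+]²/(0.041 − [H+]) = 5.26 × 10^-10.
Assume [H+] ≪ 0.041: [H+] ≈ √(5.26 × 10^-10 × 0.041) = 4.64 × 10^-6 M
Check: 0.011% ionized — well under 5%, approximation valid.
pH = −log[H+] = −log(4.64 × 10^-6) = 5.33

pH = 5.33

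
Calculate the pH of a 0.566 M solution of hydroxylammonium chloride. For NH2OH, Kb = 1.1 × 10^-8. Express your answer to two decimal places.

pH = 3.14

NH3OH+ is the conjugate acid of the weak base NH2OH.
Ka = Kw/Kb = 1.0×10^-14 / 1.1 × 10^-8 = 9.09 × 10^-7
From the ICE table, Ka = x²/(0.566 − x) = 9.09 × 10^-7.
Since Ka ≪ C₀, x ≈ √(Ka·C₀) = 7.17 × 10^-4 M.
pH = −log[H+] = −log(7.17 × 10^-4) = 3.14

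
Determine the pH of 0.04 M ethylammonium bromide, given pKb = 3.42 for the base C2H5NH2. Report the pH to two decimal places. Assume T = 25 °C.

C2H5NH3+ is the conjugate acid of the weak base C2H5NH2.
Kb = 10^(−3.42) = 3.80 × 10^-4
Ka = Kw/Kb = 1.0×10^-14 / 3.80 × 10^-4 = 2.63 × 10^-11
From the ICE table, Ka = [H+]²/(0.04 − [H+]) = 2.63 × 10^-11.
Assume [H+] ≪ 0.04: [H+] ≈ √(2.63 × 10^-11 × 0.04) = 1.03 × 10^-6 M
([H+]/C₀ = 0.0026% < 5%, so the approximation holds.)
pH = −log(1.03 × 10^-6) = 5.99

pH = 5.99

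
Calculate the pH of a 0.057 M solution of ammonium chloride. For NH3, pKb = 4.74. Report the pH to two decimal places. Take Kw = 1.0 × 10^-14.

pH = 5.25

NH4+ is the conjugate acid of the weak base NH3.
Kb = 10^(−4.74) = 1.82 × 10^-5
Ka = Kw/Kb = 1.0×10^-14 / 1.82 × 10^-5 = 5.49 × 10^-10
Ka = [H+]²/(0.057 − [H+]) = 5.49 × 10^-10
Since Ka ≪ C₀, [H+] ≈ √(Ka·C₀) = 5.59 × 10^-6 M.
([H+]/C₀ = 0.0098% < 5%, so the approximation holds.)
pH = −log[H+] = −log(5.59 × 10^-6) = 5.25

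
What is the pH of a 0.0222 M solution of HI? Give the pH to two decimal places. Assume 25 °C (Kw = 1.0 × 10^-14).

HI is a strong acid and dissociates completely, so [H+] = 0.0222 M.
pH = -log(0.0222) = 1.65

pH = 1.65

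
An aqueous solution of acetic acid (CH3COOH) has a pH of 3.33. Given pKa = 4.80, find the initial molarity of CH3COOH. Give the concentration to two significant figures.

C₀ = 1.4 × 10^-2 M

[H+] = 10^(-3.33) = 4.68 × 10^-4 M = x
Ka = 10^(−4.80) = 1.58 × 10^-5
Ka = x²/(C₀ − x) ⇒ C₀ = x + x²/Ka
C₀ = 4.68 × 10^-4 + (4.68 × 10^-4)²/(1.58 × 10^-5) = 1.43 × 10^-2 M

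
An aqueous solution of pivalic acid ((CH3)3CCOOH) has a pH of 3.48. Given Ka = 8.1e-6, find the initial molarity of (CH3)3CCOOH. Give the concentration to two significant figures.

[H+] = 10^(-3.48) = 3.31 × 10^-4 M = x
Ka = x²/(C₀ − x) ⇒ C₀ = x + x²/Ka
C₀ = 3.31 × 10^-4 + (3.31 × 10^-4)²/(8.1 × 10^-6) = 1.39 × 10^-2 M

C₀ = 1.4 × 10^-2 M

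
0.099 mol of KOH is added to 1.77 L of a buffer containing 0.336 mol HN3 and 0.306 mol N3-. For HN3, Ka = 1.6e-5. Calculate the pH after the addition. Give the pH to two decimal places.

OH- converts HN3 to N3-: HN3 → 0.237 mol, N3- → 0.405 mol.
pKa = −log(1.6 × 10^-5) = 4.796
pH = pKa + log([A⁻]/[HA]) = 4.796 + log(0.405/0.237) = 4.796 +0.233

pH = 5.03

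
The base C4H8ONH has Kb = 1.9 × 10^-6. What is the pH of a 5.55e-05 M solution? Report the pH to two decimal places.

C4H8ONH + H2O ⇌ C4H8ONH2+ + OH-
Kb = [OH-]²/(5.55e-05 − [OH-]) = 1.9 × 10^-6
The 5% rule fails; solving [OH-]² + Kb·[OH-] − Kb·C₀ = 0 exactly:
[OH-] = (−Kb + √(Kb² + 4·Kb·C₀))/2 = 9.36 × 10^-6 M
pOH = −log(9.36 × 10^-6) = 5.03; pH = 14.00 − 5.03 = 8.97

pH = 8.97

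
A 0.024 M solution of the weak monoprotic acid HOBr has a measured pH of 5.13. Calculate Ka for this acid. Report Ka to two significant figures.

[H+] = 10^(-5.13) = 7.41 × 10^-6 M
At equilibrium [HA] = 0.024 − 7.41 × 10^-6 = 2.40 × 10^-2 M
Ka = [H+][A-]/[HA] = (7.41 × 10^-6)² / 2.40 × 10^-2 = 2.3 × 10^-9

Ka = 2.3 × 10^-9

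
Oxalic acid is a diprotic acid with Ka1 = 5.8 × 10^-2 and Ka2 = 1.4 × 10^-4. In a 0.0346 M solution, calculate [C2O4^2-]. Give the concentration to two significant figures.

First ionization gives [H+] ≈ [HC2O4-] = 2.44 × 10^-2 M.
Second step: Ka2 = [H+][C2O4^2-]/[HC2O4-] ≈ [C2O4^2-] (since [H+] ≈ [HC2O4-]).
So [C2O4^2-] ≈ Ka2.

1.4 × 10^-4 M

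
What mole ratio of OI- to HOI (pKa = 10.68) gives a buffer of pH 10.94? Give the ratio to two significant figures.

ratio = 1.8

pH = pKa + log(r) ⇒ log(r) = 10.94 − 10.68 = +0.26
r = [OI-]/[HOI] = 10^(+0.26) = 1.82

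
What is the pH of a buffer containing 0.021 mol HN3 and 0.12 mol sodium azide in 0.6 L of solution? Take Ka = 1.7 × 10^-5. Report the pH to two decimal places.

pKa = −log(1.7 × 10^-5) = 4.770
pH = pKa + log([A⁻]/[HA]) = 4.770 + log(0.12/0.021)
pH = 4.770 + (+0.757) = 5.53

pH = 5.53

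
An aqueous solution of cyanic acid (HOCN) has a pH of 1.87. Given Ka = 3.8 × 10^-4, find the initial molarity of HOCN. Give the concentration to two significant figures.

C₀ = 4.9 × 10^-1 M

[H+] = 10^(-1.87) = 1.35 × 10^-2 M = x
Ka = x²/(C₀ − x) ⇒ C₀ = x + x²/Ka
C₀ = 1.35 × 10^-2 + (1.35 × 10^-2)²/(3.8 × 10^-4) = 4.93 × 10^-1 M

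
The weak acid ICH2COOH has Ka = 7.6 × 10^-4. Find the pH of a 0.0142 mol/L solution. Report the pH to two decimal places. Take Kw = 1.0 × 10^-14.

pH = 2.53

ICH2COOH ⇌ ICH2COO- + H+
Ka = x²/(0.0142 − x) = 7.6 × 10^-4
The 5% rule fails; solving x² + Ka·x − Ka·C₀ = 0 exactly:
x = (−Ka + √(Ka² + 4·Ka·C₀))/2 = 2.93 × 10^-3 M
pH = −log(2.93 × 10^-3) = 2.53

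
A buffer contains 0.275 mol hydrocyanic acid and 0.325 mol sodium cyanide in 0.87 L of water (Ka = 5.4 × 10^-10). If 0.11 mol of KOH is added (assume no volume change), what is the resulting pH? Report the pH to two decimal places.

pH = 9.69

After neutralization: n(HCN) = 0.165 mol, n(CN-) = 0.435 mol.
pKa = −log(5.4 × 10^-10) = 9.268
pH = pKa + log([A⁻]/[HA]) = 9.268 + log(0.435/0.165) = 9.268 +0.421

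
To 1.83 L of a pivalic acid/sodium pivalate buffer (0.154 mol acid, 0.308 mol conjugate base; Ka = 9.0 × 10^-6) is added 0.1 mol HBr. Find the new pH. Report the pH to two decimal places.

pH = 4.96

After neutralization: n((CH3)3CCOOH) = 0.254 mol, n((CH3)3CCOO-) = 0.208 mol.
pKa = −log(9.0 × 10^-6) = 5.046
Henderson–Hasselbalch with mole ratio 0.208/0.254: pH = 5.046 + (-0.087)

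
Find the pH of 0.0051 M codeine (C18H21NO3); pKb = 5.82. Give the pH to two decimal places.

pH = 9.94

C18H21NO3 + H2O ⇌ C18H22NO3+ + OH-
Kb = 10^(−5.82) = 1.51 × 10^-6
Let x = [OH-] at equilibrium. Kb = x²/(0.0051 − x).
Assume x ≪ 0.0051: x ≈ √(1.51 × 10^-6 × 0.0051) = 8.78 × 10^-5 M
Check: 1.7% ionized — well under 5%, approximation valid.
pOH = −log(8.78 × 10^-5) = 4.06; pH = 14.00 − 4.06 = 9.94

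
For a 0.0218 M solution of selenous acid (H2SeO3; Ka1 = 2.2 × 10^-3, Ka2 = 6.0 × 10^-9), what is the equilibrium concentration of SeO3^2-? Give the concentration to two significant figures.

6.0 × 10^-9 M

First ionization gives [H+] ≈ [HSeO3-] = 5.91 × 10^-3 M.
Second step: Ka2 = [H+][SeO3^2-]/[HSeO3-] ≈ [SeO3^2-] (since [H+] ≈ [HSeO3-]).
So [SeO3^2-] ≈ Ka2.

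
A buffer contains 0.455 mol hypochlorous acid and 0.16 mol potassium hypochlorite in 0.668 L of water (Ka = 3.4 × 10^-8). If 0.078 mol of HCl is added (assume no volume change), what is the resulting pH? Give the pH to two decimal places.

Added H+ converts OCl- to HOCl: HOCl → 0.533 mol, OCl- → 0.082 mol.
pKa = −log(3.4 × 10^-8) = 7.469
pH = pKa + log(n_OCl-/n_HOCl) = 7.469 + log(0.082/0.533) = 7.469 + (-0.813)

pH = 6.66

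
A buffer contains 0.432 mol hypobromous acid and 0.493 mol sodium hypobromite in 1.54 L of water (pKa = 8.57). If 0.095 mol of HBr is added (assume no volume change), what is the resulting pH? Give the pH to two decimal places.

pH = 8.45

Added H+ converts OBr- to HOBr: HOBr → 0.527 mol, OBr- → 0.398 mol.
pH = pKa + log([A⁻]/[HA]) = 8.57 + log(0.398/0.527) = 8.57 -0.122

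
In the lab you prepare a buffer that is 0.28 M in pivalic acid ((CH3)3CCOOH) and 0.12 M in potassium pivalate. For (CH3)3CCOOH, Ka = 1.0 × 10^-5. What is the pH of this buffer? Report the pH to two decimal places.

pKa = −log(1.0 × 10^-5) = 5.000
Using pH = pKa + log([base]/[acid]) with [base]/[acid] = 0.12/0.28:
pH = 5.000 + (-0.368) = 4.63

pH = 4.63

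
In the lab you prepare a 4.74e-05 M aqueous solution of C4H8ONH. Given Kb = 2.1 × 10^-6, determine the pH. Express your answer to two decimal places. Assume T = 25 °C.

C4H8ONH + H2O ⇌ C4H8ONH2+ + OH-
Let x = [OH-] at equilibrium. Kb = x²/(4.74e-05 − x).
The 5% rule fails; solving x² + Kb·x − Kb·C₀ = 0 exactly:
x = (−Kb + √(Kb² + 4·Kb·C₀))/2 = 8.98 × 10^-6 M
pOH = −log(8.98 × 10^-6) = 5.05; pH = 14.00 − 5.05 = 8.95

pH = 8.95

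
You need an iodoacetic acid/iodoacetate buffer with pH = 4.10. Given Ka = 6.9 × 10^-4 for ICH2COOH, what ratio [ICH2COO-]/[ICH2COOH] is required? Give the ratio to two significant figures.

ratio = 8.7

pKa = -log(6.9 × 10^-4) = 3.161
pH = pKa + log(r) ⇒ log(r) = 4.10 − 3.161 = +0.939
r = [ICH2COO-]/[ICH2COOH] = 10^(+0.939) = 8.69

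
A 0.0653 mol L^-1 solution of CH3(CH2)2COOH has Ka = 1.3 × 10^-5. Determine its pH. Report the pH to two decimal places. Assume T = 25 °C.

CH3(CH2)2COOH ⇌ CH3(CH2)2COO- + H+
From the ICE table, Ka = [H+]²/(0.0653 − [H+]) = 1.3 × 10^-5.
Neglecting [H+] in the denominator: [H+] = √(1.3 × 10^-5 × 0.0653) = 9.21 × 10^-4 M
([H+]/C₀ = 1.4% < 5%, so the approximation holds.)
pH = −log[H+] = −log(9.21 × 10^-4) = 3.04

pH = 3.04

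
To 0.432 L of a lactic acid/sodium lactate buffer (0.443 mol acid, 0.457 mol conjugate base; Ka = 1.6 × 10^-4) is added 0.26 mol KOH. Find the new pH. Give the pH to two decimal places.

OH- converts CH3CH(OH)COOH to CH3CH(OH)COO-: CH3CH(OH)COOH → 0.183 mol, CH3CH(OH)COO- → 0.717 mol.
pKa = −log(1.6 × 10^-4) = 3.796
pH = pKa + log([A⁻]/[HA]) = 3.796 + log(0.717/0.183) = 3.796 +0.593

pH = 4.39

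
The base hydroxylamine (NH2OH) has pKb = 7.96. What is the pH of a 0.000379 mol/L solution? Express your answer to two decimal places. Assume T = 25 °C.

NH2OH + H2O ⇌ NH3OH+ + OH-
Kb = 10^(−7.96) = 1.10 × 10^-8
From the ICE table, Kb = x²/(0.000379 − x) = 1.10 × 10^-8.
Neglecting x in the denominator: x = √(1.10 × 10^-8 × 0.000379) = 2.04 × 10^-6 M
(x/C₀ = 0.54% < 5%, so the approximation holds.)
pOH = 5.69, so pH = 14.00 − pOH = 8.31

pH = 8.31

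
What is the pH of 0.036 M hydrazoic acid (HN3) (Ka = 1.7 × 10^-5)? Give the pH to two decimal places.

HN3 ⇌ N3- + H+
Ka = [H+]²/(0.036 − [H+]) = 1.7 × 10^-5
Neglecting [H+] in the denominator: [H+] = √(1.7 × 10^-5 × 0.036) = 7.82 × 10^-4 M
pH = −log[H+] = −log(7.82 × 10^-4) = 3.11

pH = 3.11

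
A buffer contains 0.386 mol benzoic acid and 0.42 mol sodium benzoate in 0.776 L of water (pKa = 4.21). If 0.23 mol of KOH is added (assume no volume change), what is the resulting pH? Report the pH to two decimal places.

After neutralization: n(C6H5COOH) = 0.156 mol, n(C6H5COO-) = 0.65 mol.
pH = pKa + log([A⁻]/[HA]) = 4.21 + log(0.65/0.156) = 4.21 +0.620

pH = 4.83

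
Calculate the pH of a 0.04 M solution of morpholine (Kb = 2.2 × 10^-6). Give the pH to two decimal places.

pH = 10.47

C4H8ONH + H2O ⇌ C4H8ONH2+ + OH-
Kb = x²/(0.04 − x) = 2.2 × 10^-6
Assume x ≪ 0.04: x ≈ √(2.2 × 10^-6 × 0.04) = 2.97 × 10^-4 M
pOH = 3.53, so pH = 14.00 − pOH = 10.47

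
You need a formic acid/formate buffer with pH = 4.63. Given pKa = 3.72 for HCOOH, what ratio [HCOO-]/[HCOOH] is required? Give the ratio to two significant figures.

pH = pKa + log(r) ⇒ log(r) = 4.63 − 3.72 = +0.91
r = [HCOO-]/[HCOOH] = 10^(+0.91) = 8.13

ratio = 8.1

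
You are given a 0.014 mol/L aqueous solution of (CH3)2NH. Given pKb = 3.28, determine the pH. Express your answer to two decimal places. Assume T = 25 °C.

pH = 11.39

(CH3)2NH + H2O ⇌ (CH3)2NH2+ + OH-
Kb = 10^(−3.28) = 5.25 × 10^-4
Kb = [OH-]²/(0.014 − [OH-]) = 5.25 × 10^-4
Here C₀/Kb ≈ 26.7, so the small-[OH-] approximation fails. Use the quadratic:
[OH-] = (−Kb + √(Kb² + 4·Kb·C₀))/2 = 2.46 × 10^-3 M
pOH = 2.61, so pH = 14.00 − pOH = 11.39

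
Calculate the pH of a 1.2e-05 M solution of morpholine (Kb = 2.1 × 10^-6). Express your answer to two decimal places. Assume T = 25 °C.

C4H8ONH + H2O ⇌ C4H8ONH2+ + OH-
Let x = [OH-] at equilibrium. Kb = x²/(1.2e-05 − x).
x is not negligible relative to C₀; solve x² + 2.1e-06·x − 2.52e-11 = 0.
x = (−Kb + √(Kb² + 4·Kb·C₀))/2 = 4.08 × 10^-6 M
pOH = −log(4.08 × 10^-6) = 5.39; pH = 14.00 − 5.39 = 8.61

pH = 8.61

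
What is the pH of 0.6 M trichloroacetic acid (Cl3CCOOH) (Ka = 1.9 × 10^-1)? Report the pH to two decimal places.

Cl3CCOOH ⇌ Cl3CCOO- + H+
Ka = [H+]²/(0.6 − [H+]) = 1.9 × 10^-1
The 5% rule fails; solving [H+]² + Ka·[H+] − Ka·C₀ = 0 exactly:
[H+] = (−Ka + √(Ka² + 4·Ka·C₀))/2 = 2.56 × 10^-1 M
pH = −log(2.56 × 10^-1) = 0.59

pH = 0.59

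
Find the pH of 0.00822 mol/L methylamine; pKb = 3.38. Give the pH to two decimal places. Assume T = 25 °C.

CH3NH2 + H2O ⇌ CH3NH3+ + OH-
Kb = 10^(−3.38) = 4.17 × 10^-4
From the ICE table, Kb = x²/(0.00822 − x) = 4.17 × 10^-4.
Here C₀/Kb ≈ 19.7, so the small-x approximation fails. Use the quadratic:
x = [−0.000417 + √(0.000417² + 1.37e-05)]/2 = 1.65 × 10^-3 M
pOH = 2.78, so pH = 14.00 − pOH = 11.22

pH = 11.22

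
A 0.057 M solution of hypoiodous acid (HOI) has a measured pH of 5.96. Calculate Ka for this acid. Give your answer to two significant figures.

[H+] = 10^(-5.96) = 1.10 × 10^-6 M
At equilibrium [HA] = 0.057 − 1.10 × 10^-6 = 5.70 × 10^-2 M
Ka = [H+][A-]/[HA] = (1.10 × 10^-6)² / 5.70 × 10^-2 = 2.1 × 10^-11

Ka = 2.1 × 10^-11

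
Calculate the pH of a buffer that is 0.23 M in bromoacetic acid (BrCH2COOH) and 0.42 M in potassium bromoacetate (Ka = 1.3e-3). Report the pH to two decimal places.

pH = 3.15

pKa = −log(1.3 × 10^-3) = 2.886
Henderson–Hasselbalch: pH = pKa + log([BrCH2COO-]/[BrCH2COOH]) = 2.886 + log(0.42/0.23)
pH = 2.886 + (+0.262) = 3.15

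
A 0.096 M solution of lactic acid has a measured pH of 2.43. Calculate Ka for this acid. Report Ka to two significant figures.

Ka = 1.5 × 10^-4

[H+] = 10^(-2.43) = 3.72 × 10^-3 M
At equilibrium [HA] = 0.096 − 3.72 × 10^-3 = 9.23 × 10^-2 M
Ka = [H+][A-]/[HA] = (3.72 × 10^-3)² / 9.23 × 10^-2 = 1.5 × 10^-4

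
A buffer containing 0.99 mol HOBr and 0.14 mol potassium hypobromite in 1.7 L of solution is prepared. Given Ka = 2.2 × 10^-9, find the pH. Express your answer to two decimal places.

pH = 7.81

pKa = −log(2.2 × 10^-9) = 8.658
pH = pKa + log([A⁻]/[HA]) = 8.658 + log(0.14/0.99)
pH = 8.658 + (-0.850) = 7.81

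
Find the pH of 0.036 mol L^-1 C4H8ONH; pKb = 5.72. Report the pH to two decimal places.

pH = 10.42

C4H8ONH + H2O ⇌ C4H8ONH2+ + OH-
Kb = 10^(−5.72) = 1.91 × 10^-6
Let x = [OH-] at equilibrium. Kb = x²/(0.036 − x).
Assume x ≪ 0.036: x ≈ √(1.91 × 10^-6 × 0.036) = 2.62 × 10^-4 M
(x/C₀ = 0.73% < 5%, so the approximation holds.)
pOH = −log(2.62 × 10^-4) = 3.58; pH = 14.00 − 3.58 = 10.42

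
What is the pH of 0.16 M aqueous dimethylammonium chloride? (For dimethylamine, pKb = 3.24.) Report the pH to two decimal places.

pH = 5.78

(CH3)2NH2+ is the conjugate acid of the weak base (CH3)2NH.
Kb = 10^(−3.24) = 5.75 × 10^-4
Ka = Kw/Kb = 1.0×10^-14 / 5.75 × 10^-4 = 1.74 × 10^-11
From the ICE table, Ka = [H+]²/(0.16 − [H+]) = 1.74 × 10^-11.
Since Ka ≪ C₀, [H+] ≈ √(Ka·C₀) = 1.67 × 10^-6 M.
([H+]/C₀ = 0.001% < 5%, so the approximation holds.)
pH = −log(1.67 × 10^-6) = 5.78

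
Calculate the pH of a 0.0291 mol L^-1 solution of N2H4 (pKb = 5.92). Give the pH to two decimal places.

N2H4 + H2O ⇌ N2H5+ + OH-
Kb = 10^(−5.92) = 1.20 × 10^-6
Let x = [OH-] at equilibrium. Kb = x²/(0.0291 − x).
Assume x ≪ 0.0291: x ≈ √(1.20 × 10^-6 × 0.0291) = 1.87 × 10^-4 M
Check: 0.64% ionized — well under 5%, approximation valid.
pOH = −log(1.87 × 10^-4) = 3.73; pH = 14.00 − 3.73 = 10.27

pH = 10.27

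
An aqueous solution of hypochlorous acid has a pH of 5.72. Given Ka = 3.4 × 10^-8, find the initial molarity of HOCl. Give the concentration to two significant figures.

C₀ = 1.1 × 10^-4 M

[H+] = 10^(-5.72) = 1.91 × 10^-6 M = x
Ka = x²/(C₀ − x) ⇒ C₀ = x + x²/Ka
C₀ = 1.91 × 10^-6 + (1.91 × 10^-6)²/(3.4 × 10^-8) = 1.09 × 10^-4 M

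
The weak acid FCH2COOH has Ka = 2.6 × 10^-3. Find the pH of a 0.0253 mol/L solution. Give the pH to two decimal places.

FCH2COOH ⇌ FCH2COO- + H+
Let x = [H+] at equilibrium. Ka = x²/(0.0253 − x).
x is not negligible relative to C₀; solve x² + 0.0026·x − 6.58e-05 = 0.
x = (−Ka + √(Ka² + 4·Ka·C₀))/2 = 6.91 × 10^-3 M
pH = −log[H+] = −log(6.91 × 10^-3) = 2.16

pH = 2.16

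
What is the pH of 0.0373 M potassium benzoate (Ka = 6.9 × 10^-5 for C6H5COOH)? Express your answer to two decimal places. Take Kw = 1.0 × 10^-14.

C6H5COO- is the conjugate base of the weak acid C6H5COOH.
Kb = Kw/Ka = 1.0×10^-14 / 6.9 × 10^-5 = 1.45 × 10^-10
Kb = x²/(0.0373 − x) = 1.45 × 10^-10
Assume x ≪ 0.0373: x ≈ √(1.45 × 10^-10 × 0.0373) = 2.33 × 10^-6 M
Check: 0.0062% ionized — well under 5%, approximation valid.
pOH = 5.63, so pH = 14.00 − pOH = 8.37

pH = 8.37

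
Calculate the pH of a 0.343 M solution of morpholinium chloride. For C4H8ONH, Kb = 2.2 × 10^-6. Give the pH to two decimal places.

pH = 4.40

C4H8ONH2+ is the conjugate acid of the weak base C4H8ONH.
Ka = Kw/Kb = 1.0×10^-14 / 2.2 × 10^-6 = 4.55 × 10^-9
Let x = [H+] at equilibrium. Ka = x²/(0.343 − x).
Neglecting x in the denominator: x = √(4.55 × 10^-9 × 0.343) = 3.95 × 10^-5 M
pH = −log(3.95 × 10^-5) = 4.40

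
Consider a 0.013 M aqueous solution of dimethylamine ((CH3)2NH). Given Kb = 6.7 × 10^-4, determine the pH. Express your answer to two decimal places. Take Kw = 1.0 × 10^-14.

pH = 11.42

(CH3)2NH + H2O ⇌ (CH3)2NH2+ + OH-
Kb = [OH-]²/(0.013 − [OH-]) = 6.7 × 10^-4
[OH-] is not negligible relative to C₀; solve [OH-]² + 0.00067·[OH-] − 8.71e-06 = 0.
[OH-] = (−Kb + √(Kb² + 4·Kb·C₀))/2 = 2.64 × 10^-3 M
pOH = 2.58, so pH = 14.00 − pOH = 11.42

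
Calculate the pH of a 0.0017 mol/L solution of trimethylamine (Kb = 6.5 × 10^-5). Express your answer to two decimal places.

(CH3)3N + H2O ⇌ (CH3)3NH+ + OH-
Let x = [OH-] at equilibrium. Kb = x²/(0.0017 − x).
The 5% rule fails; solving x² + Kb·x − Kb·C₀ = 0 exactly:
x = (−Kb + √(Kb² + 4·Kb·C₀))/2 = 3.02 × 10^-4 M
pOH = 3.52, so pH = 14.00 − pOH = 10.48

pH = 10.48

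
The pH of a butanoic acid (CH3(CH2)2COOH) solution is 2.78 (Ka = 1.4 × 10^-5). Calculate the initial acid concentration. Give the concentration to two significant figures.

[H+] = 10^(-2.78) = 1.66 × 10^-3 M = x
Ka = x²/(C₀ − x) ⇒ C₀ = x + x²/Ka
C₀ = 1.66 × 10^-3 + (1.66 × 10^-3)²/(1.4 × 10^-5) = 1.98 × 10^-1 M

C₀ = 2.0 × 10^-1 M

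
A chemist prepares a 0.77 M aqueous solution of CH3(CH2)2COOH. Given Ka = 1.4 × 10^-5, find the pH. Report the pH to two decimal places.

CH3(CH2)2COOH ⇌ CH3(CH2)2COO- + H+
Ka = [H+]²/(0.77 − [H+]) = 1.4 × 10^-5
Since Ka ≪ C₀, [H+] ≈ √(Ka·C₀) = 3.28 × 10^-3 M.
pH = −log(3.28 × 10^-3) = 2.48

pH = 2.48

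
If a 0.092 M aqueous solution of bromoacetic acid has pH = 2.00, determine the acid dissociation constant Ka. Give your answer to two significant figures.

Ka = 1.2 × 10^-3

[H+] = 10^(-2.00) = 1.00 × 10^-2 M
At equilibrium [HA] = 0.092 − 1.00 × 10^-2 = 8.20 × 10^-2 M
Ka = [H+][A-]/[HA] = (1.00 × 10^-2)² / 8.20 × 10^-2 = 1.2 × 10^-3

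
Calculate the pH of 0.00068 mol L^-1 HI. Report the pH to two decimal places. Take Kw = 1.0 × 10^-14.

pH = 3.17

HI is a strong acid and dissociates completely, so [H+] = 0.00068 M.
pH = -log(0.00068) = 3.17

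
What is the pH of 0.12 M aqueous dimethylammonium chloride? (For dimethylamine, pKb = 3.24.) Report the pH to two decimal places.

pH = 5.84

(CH3)2NH2+ is the conjugate acid of the weak base (CH3)2NH.
Kb = 10^(−3.24) = 5.75 × 10^-4
Ka = Kw/Kb = 1.0×10^-14 / 5.75 × 10^-4 = 1.74 × 10^-11
Ka = [H+]²/(0.12 − [H+]) = 1.74 × 10^-11
Since Ka ≪ C₀, [H+] ≈ √(Ka·C₀) = 1.44 × 10^-6 M.
pH = −log(1.44 × 10^-6) = 5.84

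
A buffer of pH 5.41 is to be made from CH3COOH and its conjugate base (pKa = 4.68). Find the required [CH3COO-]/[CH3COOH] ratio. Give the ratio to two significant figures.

ratio = 5.4

pH = pKa + log(r) ⇒ log(r) = 5.41 − 4.68 = +0.73
r = [CH3COO-]/[CH3COOH] = 10^(+0.73) = 5.37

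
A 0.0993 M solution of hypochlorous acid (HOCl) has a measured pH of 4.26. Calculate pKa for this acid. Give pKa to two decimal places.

pKa = 7.52

[H+] = 10^(-4.26) = 5.50 × 10^-5 M
At equilibrium [HA] = 0.0993 − 5.50 × 10^-5 = 9.92 × 10^-2 M
Ka = [H+][A-]/[HA] = (5.50 × 10^-5)² / 9.92 × 10^-2 = 3.05 × 10^-8
pKa = -log(3.05 × 10^-8) = 7.52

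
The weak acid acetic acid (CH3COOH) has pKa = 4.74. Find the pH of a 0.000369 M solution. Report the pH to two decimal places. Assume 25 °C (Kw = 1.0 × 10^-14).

pH = 4.13

CH3COOH ⇌ CH3COO- + H+
Ka = 10^(−4.74) = 1.82 × 10^-5
From the ICE table, Ka = [H+]²/(0.000369 − [H+]) = 1.82 × 10^-5.
[H+] is not negligible relative to C₀; solve [H+]² + 1.82e-05·[H+] − 6.72e-09 = 0.
[H+] = (−Ka + √(Ka² + 4·Ka·C₀))/2 = 7.34 × 10^-5 M
pH = −log(7.34 × 10^-5) = 4.13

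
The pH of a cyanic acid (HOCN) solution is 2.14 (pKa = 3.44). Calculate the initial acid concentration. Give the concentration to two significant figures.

[H+] = 10^(-2.14) = 7.24 × 10^-3 M = x
Ka = 10^(−3.44) = 3.63 × 10^-4
Ka = x²/(C₀ − x) ⇒ C₀ = x + x²/Ka
C₀ = 7.24 × 10^-3 + (7.24 × 10^-3)²/(3.63 × 10^-4) = 1.52 × 10^-1 M

C₀ = 1.5 × 10^-1 M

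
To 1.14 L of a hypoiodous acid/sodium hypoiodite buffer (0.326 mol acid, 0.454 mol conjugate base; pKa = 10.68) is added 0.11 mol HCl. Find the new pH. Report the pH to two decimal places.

pH = 10.58

Added H+ converts OI- to HOI: HOI → 0.436 mol, OI- → 0.344 mol.
pH = pKa + log(n_OI-/n_HOI) = 10.68 + log(0.344/0.436) = 10.68 + (-0.103)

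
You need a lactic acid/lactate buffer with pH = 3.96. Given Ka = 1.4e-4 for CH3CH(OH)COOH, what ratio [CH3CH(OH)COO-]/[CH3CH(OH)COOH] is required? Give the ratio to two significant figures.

ratio = 1.3

pKa = -log(1.4 × 10^-4) = 3.854
pH = pKa + log(r) ⇒ log(r) = 3.96 − 3.854 = +0.106
r = [CH3CH(OH)COO-]/[CH3CH(OH)COOH] = 10^(+0.106) = 1.28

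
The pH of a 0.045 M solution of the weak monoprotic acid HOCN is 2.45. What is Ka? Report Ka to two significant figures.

Ka = 3.0 × 10^-4

[H+] = 10^(-2.45) = 3.55 × 10^-3 M
At equilibrium [HA] = 0.045 − 3.55 × 10^-3 = 4.15 × 10^-2 M
Ka = [H+][A-]/[HA] = (3.55 × 10^-3)² / 4.15 × 10^-2 = 3.0 × 10^-4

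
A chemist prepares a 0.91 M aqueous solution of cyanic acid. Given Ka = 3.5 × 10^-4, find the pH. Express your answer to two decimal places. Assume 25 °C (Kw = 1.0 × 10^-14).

pH = 1.75

HOCN ⇌ OCN- + H+
Ka = x²/(0.91 − x) = 3.5 × 10^-4
Neglecting x in the denominator: x = √(3.5 × 10^-4 × 0.91) = 1.78 × 10^-2 M
pH = −log(1.78 × 10^-2) = 1.75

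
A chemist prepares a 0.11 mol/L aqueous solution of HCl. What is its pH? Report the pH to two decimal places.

HCl is a strong acid and dissociates completely, so [H+] = 0.11 M.
pH = -log(0.11) = 0.96

pH = 0.96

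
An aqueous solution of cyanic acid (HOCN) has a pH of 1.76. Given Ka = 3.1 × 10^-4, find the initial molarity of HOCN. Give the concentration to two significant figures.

[H+] = 10^(-1.76) = 1.74 × 10^-2 M = x
Ka = x²/(C₀ − x) ⇒ C₀ = x + x²/Ka
C₀ = 1.74 × 10^-2 + (1.74 × 10^-2)²/(3.1 × 10^-4) = 9.94 × 10^-1 M

C₀ = 9.9 × 10^-1 M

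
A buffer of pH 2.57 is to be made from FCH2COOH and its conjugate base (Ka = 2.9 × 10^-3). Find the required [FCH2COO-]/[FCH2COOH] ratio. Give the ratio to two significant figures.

ratio = 1.1

pKa = -log(2.9 × 10^-3) = 2.538
pH = pKa + log(r) ⇒ log(r) = 2.57 − 2.538 = +0.032
r = [FCH2COO-]/[FCH2COOH] = 10^(+0.032) = 1.08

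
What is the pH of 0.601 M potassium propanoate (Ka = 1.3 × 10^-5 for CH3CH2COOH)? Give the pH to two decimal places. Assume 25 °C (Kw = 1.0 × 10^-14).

CH3CH2COO- is the conjugate base of the weak acid CH3CH2COOH.
Kb = Kw/Ka = 1.0×10^-14 / 1.3 × 10^-5 = 7.69 × 10^-10
Kb = [OH-]²/(0.601 − [OH-]) = 7.69 × 10^-10
Neglecting [OH-] in the denominator: [OH-] = √(7.69 × 10^-10 × 0.601) = 2.15 × 10^-5 M
([OH-]/C₀ = 0.0036% < 5%, so the approximation holds.)
pOH = 4.67, so pH = 14.00 − pOH = 9.33

pH = 9.33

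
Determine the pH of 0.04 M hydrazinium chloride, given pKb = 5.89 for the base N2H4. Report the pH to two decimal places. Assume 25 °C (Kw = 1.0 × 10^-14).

pH = 4.75

N2H5+ is the conjugate acid of the weak base N2H4.
Kb = 10^(−5.89) = 1.29 × 10^-6
Ka = Kw/Kb = 1.0×10^-14 / 1.29 × 10^-6 = 7.75 × 10^-9
Ka = x²/(0.04 − x) = 7.75 × 10^-9
Since Ka ≪ C₀, x ≈ √(Ka·C₀) = 1.76 × 10^-5 M.
Check: 0.044% ionized — well under 5%, approximation valid.
pH = −log(1.76 × 10^-5) = 4.75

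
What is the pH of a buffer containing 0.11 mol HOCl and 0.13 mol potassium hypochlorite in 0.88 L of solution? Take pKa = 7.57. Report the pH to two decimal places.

pH = pKa + log([A⁻]/[HA]) = 7.57 + log(0.13/0.11)
pH = 7.57 + (+0.073) = 7.64

pH = 7.64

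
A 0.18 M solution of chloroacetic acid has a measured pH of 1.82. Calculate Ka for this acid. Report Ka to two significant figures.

Ka = 1.4 × 10^-3

[H+] = 10^(-1.82) = 1.51 × 10^-2 M
At equilibrium [HA] = 0.18 − 1.51 × 10^-2 = 1.65 × 10^-1 M
Ka = [H+][A-]/[HA] = (1.51 × 10^-2)² / 1.65 × 10^-1 = 1.4 × 10^-3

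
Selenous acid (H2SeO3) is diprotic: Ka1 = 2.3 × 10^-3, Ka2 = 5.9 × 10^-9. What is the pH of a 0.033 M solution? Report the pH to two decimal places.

Ka1 ≫ Ka2, so treat the first dissociation as the only significant source of H+.
Ka1 = x²/(0.033 − x) = 2.3 × 10^-3
Solving the quadratic: x = (−Ka1 + √(Ka1² + 4·Ka1·C₀))/2 = 7.64 × 10^-3 M
pH = −log(7.64 × 10^-3) = 2.12

pH = 2.12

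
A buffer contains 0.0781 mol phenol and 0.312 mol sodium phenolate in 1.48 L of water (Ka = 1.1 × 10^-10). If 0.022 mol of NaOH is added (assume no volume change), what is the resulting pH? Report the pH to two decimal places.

pH = 10.73

After neutralization: n(C6H5OH) = 0.0561 mol, n(C6H5O-) = 0.334 mol.
pKa = −log(1.1 × 10^-10) = 9.959
pH = pKa + log([A⁻]/[HA]) = 9.959 + log(0.334/0.0561) = 9.959 +0.775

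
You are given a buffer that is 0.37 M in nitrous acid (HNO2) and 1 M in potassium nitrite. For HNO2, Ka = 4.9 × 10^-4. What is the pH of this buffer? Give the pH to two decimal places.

pKa = −log(4.9 × 10^-4) = 3.310
Henderson–Hasselbalch: pH = pKa + log([NO2-]/[HNO2]) = 3.310 + log(1/0.37)
pH = 3.310 + (+0.432) = 3.74

pH = 3.74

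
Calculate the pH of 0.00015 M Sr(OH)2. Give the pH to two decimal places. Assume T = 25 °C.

pH = 10.48

Sr(OH)2 is a strong base (each formula unit releases 2 OH-); [OH-] = 0.0003 M.
pOH = -log(0.0003) = 3.52
pH = 14.00 - 3.52 = 10.48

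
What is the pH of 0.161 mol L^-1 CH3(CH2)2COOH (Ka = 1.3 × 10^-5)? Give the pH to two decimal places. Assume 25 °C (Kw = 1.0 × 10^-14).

CH3(CH2)2COOH ⇌ CH3(CH2)2COO- + H+
Let x = [H+] at equilibrium. Ka = x²/(0.161 − x).
Neglecting x in the denominator: x = √(1.3 × 10^-5 × 0.161) = 1.45 × 10^-3 M
pH = −log(1.45 × 10^-3) = 2.84

pH = 2.84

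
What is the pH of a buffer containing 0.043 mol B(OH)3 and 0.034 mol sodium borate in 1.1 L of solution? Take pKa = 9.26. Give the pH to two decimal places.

pH = 9.16

pH = pKa + log([A⁻]/[HA]) = 9.26 + log(0.034/0.043)
pH = 9.26 + (-0.102) = 9.16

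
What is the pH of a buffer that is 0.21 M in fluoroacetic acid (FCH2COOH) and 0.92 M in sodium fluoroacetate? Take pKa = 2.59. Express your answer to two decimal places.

pH = 3.23

Using pH = pKa + log([base]/[acid]) with [base]/[acid] = 0.92/0.21:
pH = 2.59 + (+0.642) = 3.23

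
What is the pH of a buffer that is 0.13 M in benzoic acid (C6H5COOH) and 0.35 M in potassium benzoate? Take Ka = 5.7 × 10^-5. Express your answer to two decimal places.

pKa = −log(5.7 × 10^-5) = 4.244
pH = pKa + log([A⁻]/[HA]) = 4.244 + log(0.35/0.13)
pH = 4.244 + (+0.430) = 4.67

pH = 4.67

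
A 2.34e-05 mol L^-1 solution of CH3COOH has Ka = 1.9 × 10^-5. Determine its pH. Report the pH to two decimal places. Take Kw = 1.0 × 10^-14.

pH = 4.87

CH3COOH ⇌ CH3COO- + H+
Ka = x²/(2.34e-05 − x) = 1.9 × 10^-5
The 5% rule fails; solving x² + Ka·x − Ka·C₀ = 0 exactly:
x = [−1.9e-05 + √(1.9e-05² + 1.78e-09)]/2 = 1.36 × 10^-5 M
pH = −log(1.36 × 10^-5) = 4.87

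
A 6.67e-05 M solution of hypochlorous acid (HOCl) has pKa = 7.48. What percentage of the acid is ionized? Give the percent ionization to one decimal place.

HOCl ⇌ OCl- + H+; let x = [H+] at equilibrium.
Ka = 10^(−7.48) = 3.31 × 10^-8
x ≈ √(Ka·C₀) = √(3.31 × 10^-8 × 6.67e-05) = 1.49 × 10^-6 M
% ionization = x/C₀ × 100% = 1.49 × 10^-6/6.67e-05 × 100% = 2.2%

2.2%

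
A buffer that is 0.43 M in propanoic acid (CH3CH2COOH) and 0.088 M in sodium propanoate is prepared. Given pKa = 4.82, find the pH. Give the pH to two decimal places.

pH = 4.13

Henderson–Hasselbalch: pH = pKa + log([CH3CH2COO-]/[CH3CH2COOH]) = 4.82 + log(0.088/0.43)
pH = 4.82 + (-0.689) = 4.13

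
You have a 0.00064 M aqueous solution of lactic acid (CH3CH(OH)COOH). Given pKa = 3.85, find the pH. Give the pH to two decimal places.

pH = 3.62

CH3CH(OH)COOH ⇌ CH3CH(OH)COO- + H+
Ka = 10^(−3.85) = 1.41 × 10^-4
Ka = x²/(0.00064 − x) = 1.41 × 10^-4
Here C₀/Ka ≈ 4.54, so the small-x approximation fails. Use the quadratic:
x = [−0.000141 + √(0.000141² + 3.61e-07)]/2 = 2.38 × 10^-4 M
pH = −log[H+] = −log(2.38 × 10^-4) = 3.62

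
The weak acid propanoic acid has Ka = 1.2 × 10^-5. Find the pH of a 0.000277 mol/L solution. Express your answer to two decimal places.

pH = 4.28

CH3CH2COOH ⇌ CH3CH2COO- + H+
Ka = [H+]²/(0.000277 − [H+]) = 1.2 × 10^-5
[H+] is not negligible relative to C₀; solve [H+]² + 1.2e-05·[H+] − 3.32e-09 = 0.
[H+] = [−1.2e-05 + √(1.2e-05² + 1.33e-08)]/2 = 5.20 × 10^-5 M
pH = −log(5.20 × 10^-5) = 4.28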